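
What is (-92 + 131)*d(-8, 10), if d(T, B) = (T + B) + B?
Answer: 468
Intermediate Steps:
d(T, B) = T + 2*B (d(T, B) = (B + T) + B = T + 2*B)
(-92 + 131)*d(-8, 10) = (-92 + 131)*(-8 + 2*10) = 39*(-8 + 20) = 39*12 = 468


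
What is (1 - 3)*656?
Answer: -1312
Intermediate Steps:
(1 - 3)*656 = -2*656 = -1312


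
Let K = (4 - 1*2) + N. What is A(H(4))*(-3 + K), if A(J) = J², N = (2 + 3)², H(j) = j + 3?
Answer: 1176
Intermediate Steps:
H(j) = 3 + j
N = 25 (N = 5² = 25)
K = 27 (K = (4 - 1*2) + 25 = (4 - 2) + 25 = 2 + 25 = 27)
A(H(4))*(-3 + K) = (3 + 4)²*(-3 + 27) = 7²*24 = 49*24 = 1176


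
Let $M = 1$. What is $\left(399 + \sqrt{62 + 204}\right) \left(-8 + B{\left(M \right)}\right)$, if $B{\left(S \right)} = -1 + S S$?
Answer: $-3192 - 8 \sqrt{266} \approx -3322.5$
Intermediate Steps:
$B{\left(S \right)} = -1 + S^{2}$
$\left(399 + \sqrt{62 + 204}\right) \left(-8 + B{\left(M \right)}\right) = \left(399 + \sqrt{62 + 204}\right) \left(-8 - \left(1 - 1^{2}\right)\right) = \left(399 + \sqrt{266}\right) \left(-8 + \left(-1 + 1\right)\right) = \left(399 + \sqrt{266}\right) \left(-8 + 0\right) = \left(399 + \sqrt{266}\right) \left(-8\right) = -3192 - 8 \sqrt{266}$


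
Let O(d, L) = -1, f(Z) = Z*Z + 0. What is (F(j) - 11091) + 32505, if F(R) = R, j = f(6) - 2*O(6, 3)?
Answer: 21452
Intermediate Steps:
f(Z) = Z² (f(Z) = Z² + 0 = Z²)
j = 38 (j = 6² - 2*(-1) = 36 + 2 = 38)
(F(j) - 11091) + 32505 = (38 - 11091) + 32505 = -11053 + 32505 = 21452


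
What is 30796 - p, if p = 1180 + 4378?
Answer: 25238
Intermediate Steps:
p = 5558
30796 - p = 30796 - 1*5558 = 30796 - 5558 = 25238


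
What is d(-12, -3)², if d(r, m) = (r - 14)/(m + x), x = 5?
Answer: 169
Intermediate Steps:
d(r, m) = (-14 + r)/(5 + m) (d(r, m) = (r - 14)/(m + 5) = (-14 + r)/(5 + m))
d(-12, -3)² = ((-14 - 12)/(5 - 3))² = (-26/2)² = ((½)*(-26))² = (-13)² = 169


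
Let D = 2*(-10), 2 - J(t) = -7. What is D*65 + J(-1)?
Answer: -1291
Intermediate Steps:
J(t) = 9 (J(t) = 2 - 1*(-7) = 2 + 7 = 9)
D = -20
D*65 + J(-1) = -20*65 + 9 = -1300 + 9 = -1291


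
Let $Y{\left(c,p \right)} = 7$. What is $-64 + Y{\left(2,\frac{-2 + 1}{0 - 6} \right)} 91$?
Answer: $573$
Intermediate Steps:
$-64 + Y{\left(2,\frac{-2 + 1}{0 - 6} \right)} 91 = -64 + 7 \cdot 91 = -64 + 637 = 573$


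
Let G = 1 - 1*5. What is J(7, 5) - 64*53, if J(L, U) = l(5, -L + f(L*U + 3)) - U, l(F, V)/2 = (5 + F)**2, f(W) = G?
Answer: -3197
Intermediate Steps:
G = -4 (G = 1 - 5 = -4)
f(W) = -4
l(F, V) = 2*(5 + F)**2
J(L, U) = 200 - U (J(L, U) = 2*(5 + 5)**2 - U = 2*10**2 - U = 2*100 - U = 200 - U)
J(7, 5) - 64*53 = (200 - 1*5) - 64*53 = (200 - 5) - 3392 = 195 - 3392 = -3197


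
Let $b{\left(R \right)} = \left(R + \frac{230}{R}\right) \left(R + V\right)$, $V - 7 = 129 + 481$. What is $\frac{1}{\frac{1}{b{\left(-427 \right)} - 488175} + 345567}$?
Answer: $\frac{243136935}{84020101216718} \approx 2.8938 \cdot 10^{-6}$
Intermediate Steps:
$V = 617$ ($V = 7 + \left(129 + 481\right) = 7 + 610 = 617$)
$b{\left(R \right)} = \left(617 + R\right) \left(R + \frac{230}{R}\right)$ ($b{\left(R \right)} = \left(R + \frac{230}{R}\right) \left(R + 617\right) = \left(R + \frac{230}{R}\right) \left(617 + R\right) = \left(617 + R\right) \left(R + \frac{230}{R}\right)$)
$\frac{1}{\frac{1}{b{\left(-427 \right)} - 488175} + 345567} = \frac{1}{\frac{1}{\left(230 + \left(-427\right)^{2} + 617 \left(-427\right) + \frac{141910}{-427}\right) - 488175} + 345567} = \frac{1}{\frac{1}{\left(230 + 182329 - 263459 + 141910 \left(- \frac{1}{427}\right)\right) - 488175} + 345567} = \frac{1}{\frac{1}{\left(230 + 182329 - 263459 - \frac{141910}{427}\right) - 488175} + 345567} = \frac{1}{\frac{1}{- \frac{34686210}{427} - 488175} + 345567} = \frac{1}{\frac{1}{- \frac{243136935}{427}} + 345567} = \frac{1}{- \frac{427}{243136935} + 345567} = \frac{1}{\frac{84020101216718}{243136935}} = \frac{243136935}{84020101216718}$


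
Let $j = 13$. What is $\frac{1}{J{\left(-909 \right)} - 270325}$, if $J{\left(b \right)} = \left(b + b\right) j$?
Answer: $- \frac{1}{293959} \approx -3.4018 \cdot 10^{-6}$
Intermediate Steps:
$J{\left(b \right)} = 26 b$ ($J{\left(b \right)} = \left(b + b\right) 13 = 2 b 13 = 26 b$)
$\frac{1}{J{\left(-909 \right)} - 270325} = \frac{1}{26 \left(-909\right) - 270325} = \frac{1}{-23634 - 270325} = \frac{1}{-293959} = - \frac{1}{293959}$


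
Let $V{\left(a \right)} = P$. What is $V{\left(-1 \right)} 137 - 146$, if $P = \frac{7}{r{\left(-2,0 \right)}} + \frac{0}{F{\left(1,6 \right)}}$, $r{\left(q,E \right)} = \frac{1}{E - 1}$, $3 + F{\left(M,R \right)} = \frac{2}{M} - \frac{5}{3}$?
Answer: $-1105$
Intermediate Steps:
$F{\left(M,R \right)} = - \frac{14}{3} + \frac{2}{M}$ ($F{\left(M,R \right)} = -3 + \left(\frac{2}{M} - \frac{5}{3}\right) = -3 - \left(\frac{5}{3} - \frac{2}{M}\right) = - \frac{14}{3} + \frac{2}{M}$)
$r{\left(q,E \right)} = \frac{1}{-1 + E}$
$P = -7$ ($P = \frac{7}{\frac{1}{-1 + 0}} + \frac{0}{- \frac{14}{3} + \frac{2}{1}} = \frac{7}{\frac{1}{-1}} + \frac{0}{- \frac{14}{3} + 2 \cdot 1} = \frac{7}{-1} + \frac{0}{- \frac{14}{3} + 2} = 7 \left(-1\right) + \frac{0}{- \frac{8}{3}} = -7 + 0 \left(- \frac{3}{8}\right) = -7 + 0 = -7$)
$V{\left(a \right)} = -7$
$V{\left(-1 \right)} 137 - 146 = \left(-7\right) 137 - 146 = -959 - 146 = -1105$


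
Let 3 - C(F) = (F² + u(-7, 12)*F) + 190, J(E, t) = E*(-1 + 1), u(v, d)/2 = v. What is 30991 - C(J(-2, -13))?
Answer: 31178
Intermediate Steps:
u(v, d) = 2*v
J(E, t) = 0 (J(E, t) = E*0 = 0)
C(F) = -187 - F² + 14*F (C(F) = 3 - ((F² + (2*(-7))*F) + 190) = 3 - ((F² - 14*F) + 190) = 3 - (190 + F² - 14*F) = 3 + (-190 - F² + 14*F) = -187 - F² + 14*F)
30991 - C(J(-2, -13)) = 30991 - (-187 - 1*0² + 14*0) = 30991 - (-187 - 1*0 + 0) = 30991 - (-187 + 0 + 0) = 30991 - 1*(-187) = 30991 + 187 = 31178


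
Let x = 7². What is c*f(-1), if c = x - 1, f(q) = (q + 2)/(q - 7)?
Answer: -6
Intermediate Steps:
x = 49
f(q) = (2 + q)/(-7 + q)
c = 48 (c = 49 - 1 = 48)
c*f(-1) = 48*((2 - 1)/(-7 - 1)) = 48*(1/(-8)) = 48*(-⅛*1) = 48*(-⅛) = -6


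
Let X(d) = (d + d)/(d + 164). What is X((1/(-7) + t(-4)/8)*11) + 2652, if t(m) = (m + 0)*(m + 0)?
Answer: 3424018/1291 ≈ 2652.2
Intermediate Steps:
t(m) = m² (t(m) = m*m = m²)
X(d) = 2*d/(164 + d) (X(d) = (2*d)/(164 + d) = 2*d/(164 + d))
X((1/(-7) + t(-4)/8)*11) + 2652 = 2*((1/(-7) + (-4)²/8)*11)/(164 + (1/(-7) + (-4)²/8)*11) + 2652 = 2*((1*(-⅐) + 16*(⅛))*11)/(164 + (1*(-⅐) + 16*(⅛))*11) + 2652 = 2*((-⅐ + 2)*11)/(164 + (-⅐ + 2)*11) + 2652 = 2*((13/7)*11)/(164 + (13/7)*11) + 2652 = 2*(143/7)/(164 + 143/7) + 2652 = 2*(143/7)/(1291/7) + 2652 = 2*(143/7)*(7/1291) + 2652 = 286/1291 + 2652 = 3424018/1291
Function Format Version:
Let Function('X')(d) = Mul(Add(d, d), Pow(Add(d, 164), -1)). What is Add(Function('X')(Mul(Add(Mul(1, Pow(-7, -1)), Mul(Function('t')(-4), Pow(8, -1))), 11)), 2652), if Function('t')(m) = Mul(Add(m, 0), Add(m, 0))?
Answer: Rational(3424018, 1291) ≈ 2652.2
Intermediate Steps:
Function('t')(m) = Pow(m, 2) (Function('t')(m) = Mul(m, m) = Pow(m, 2))
Function('X')(d) = Mul(2, d, Pow(Add(164, d), -1)) (Function('X')(d) = Mul(Mul(2, d), Pow(Add(164, d), -1)) = Mul(2, d, Pow(Add(164, d), -1)))
Add(Function('X')(Mul(Add(Mul(1, Pow(-7, -1)), Mul(Function('t')(-4), Pow(8, -1))), 11)), 2652) = Add(Mul(2, Mul(Add(Mul(1, Pow(-7, -1)), Mul(Pow(-4, 2), Pow(8, -1))), 11), Pow(Add(164, Mul(Add(Mul(1, Pow(-7, -1)), Mul(Pow(-4, 2), Pow(8, -1))), 11)), -1)), 2652) = Add(Mul(2, Mul(Add(Mul(1, Rational(-1, 7)), Mul(16, Rational(1, 8))), 11), Pow(Add(164, Mul(Add(Mul(1, Rational(-1, 7)), Mul(16, Rational(1, 8))), 11)), -1)), 2652) = Add(Mul(2, Mul(Add(Rational(-1, 7), 2), 11), Pow(Add(164, Mul(Add(Rational(-1, 7), 2), 11)), -1)), 2652) = Add(Mul(2, Mul(Rational(13, 7), 11), Pow(Add(164, Mul(Rational(13, 7), 11)), -1)), 2652) = Add(Mul(2, Rational(143, 7), Pow(Add(164, Rational(143, 7)), -1)), 2652) = Add(Mul(2, Rational(143, 7), Pow(Rational(1291, 7), -1)), 2652) = Add(Mul(2, Rational(143, 7), Rational(7, 1291)), 2652) = Add(Rational(286, 1291), 2652) = Rational(3424018, 1291)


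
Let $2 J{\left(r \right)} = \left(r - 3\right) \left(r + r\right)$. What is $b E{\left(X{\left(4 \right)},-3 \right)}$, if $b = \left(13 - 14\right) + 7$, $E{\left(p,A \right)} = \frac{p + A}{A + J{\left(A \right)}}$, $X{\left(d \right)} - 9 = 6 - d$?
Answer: $\frac{16}{5} \approx 3.2$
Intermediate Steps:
$J{\left(r \right)} = r \left(-3 + r\right)$ ($J{\left(r \right)} = \frac{\left(r - 3\right) \left(r + r\right)}{2} = \frac{\left(-3 + r\right) 2 r}{2} = \frac{2 r \left(-3 + r\right)}{2} = r \left(-3 + r\right)$)
$X{\left(d \right)} = 15 - d$ ($X{\left(d \right)} = 9 - \left(-6 + d\right) = 15 - d$)
$E{\left(p,A \right)} = \frac{A + p}{A + A \left(-3 + A\right)}$ ($E{\left(p,A \right)} = \frac{p + A}{A + A \left(-3 + A\right)} = \frac{A + p}{A + A \left(-3 + A\right)}$)
$b = 6$ ($b = -1 + 7 = 6$)
$b E{\left(X{\left(4 \right)},-3 \right)} = 6 \frac{-3 + \left(15 - 4\right)}{\left(-3\right) \left(-2 - 3\right)} = 6 \left(- \frac{-3 + \left(15 - 4\right)}{3 \left(-5\right)}\right) = 6 \left(\left(- \frac{1}{3}\right) \left(- \frac{1}{5}\right) \left(-3 + 11\right)\right) = 6 \left(\left(- \frac{1}{3}\right) \left(- \frac{1}{5}\right) 8\right) = 6 \cdot \frac{8}{15} = \frac{16}{5}$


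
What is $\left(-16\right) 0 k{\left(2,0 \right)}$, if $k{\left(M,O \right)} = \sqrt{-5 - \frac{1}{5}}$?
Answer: $0$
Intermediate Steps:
$k{\left(M,O \right)} = \frac{i \sqrt{130}}{5}$ ($k{\left(M,O \right)} = \sqrt{-5 - \frac{1}{5}} = \sqrt{- \frac{26}{5}} = \frac{i \sqrt{130}}{5}$)
$\left(-16\right) 0 k{\left(2,0 \right)} = \left(-16\right) 0 \frac{i \sqrt{130}}{5} = 0 \frac{i \sqrt{130}}{5} = 0$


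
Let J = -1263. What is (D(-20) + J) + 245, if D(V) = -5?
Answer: -1023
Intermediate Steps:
(D(-20) + J) + 245 = (-5 - 1263) + 245 = -1268 + 245 = -1023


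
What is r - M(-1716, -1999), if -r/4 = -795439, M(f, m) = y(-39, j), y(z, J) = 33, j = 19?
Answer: 3181723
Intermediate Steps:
M(f, m) = 33
r = 3181756 (r = -4*(-795439) = 3181756)
r - M(-1716, -1999) = 3181756 - 1*33 = 3181756 - 33 = 3181723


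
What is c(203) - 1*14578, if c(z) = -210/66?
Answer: -160393/11 ≈ -14581.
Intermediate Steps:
c(z) = -35/11 (c(z) = -210*1/66 = -35/11)
c(203) - 1*14578 = -35/11 - 1*14578 = -35/11 - 14578 = -160393/11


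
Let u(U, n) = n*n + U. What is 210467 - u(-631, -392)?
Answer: 57434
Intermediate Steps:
u(U, n) = U + n² (u(U, n) = n² + U = U + n²)
210467 - u(-631, -392) = 210467 - (-631 + (-392)²) = 210467 - (-631 + 153664) = 210467 - 1*153033 = 210467 - 153033 = 57434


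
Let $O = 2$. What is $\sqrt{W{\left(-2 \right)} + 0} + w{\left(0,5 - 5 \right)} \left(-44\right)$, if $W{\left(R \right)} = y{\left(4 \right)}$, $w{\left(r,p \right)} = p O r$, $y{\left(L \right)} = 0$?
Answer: $0$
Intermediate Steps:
$w{\left(r,p \right)} = 2 p r$ ($w{\left(r,p \right)} = p 2 r = 2 p r$)
$W{\left(R \right)} = 0$
$\sqrt{W{\left(-2 \right)} + 0} + w{\left(0,5 - 5 \right)} \left(-44\right) = \sqrt{0 + 0} + 2 \left(5 - 5\right) 0 \left(-44\right) = \sqrt{0} + 2 \left(5 - 5\right) 0 \left(-44\right) = 0 + 2 \cdot 0 \cdot 0 \left(-44\right) = 0 + 0 \left(-44\right) = 0 + 0 = 0$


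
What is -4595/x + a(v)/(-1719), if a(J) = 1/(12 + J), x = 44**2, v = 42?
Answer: -213268703/89855568 ≈ -2.3735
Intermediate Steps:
x = 1936
-4595/x + a(v)/(-1719) = -4595/1936 + 1/((12 + 42)*(-1719)) = -4595*1/1936 - 1/1719/54 = -4595/1936 + (1/54)*(-1/1719) = -4595/1936 - 1/92826 = -213268703/89855568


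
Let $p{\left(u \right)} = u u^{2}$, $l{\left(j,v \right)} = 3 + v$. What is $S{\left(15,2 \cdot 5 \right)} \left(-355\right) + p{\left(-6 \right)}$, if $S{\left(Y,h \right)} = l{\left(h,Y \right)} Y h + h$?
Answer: $-962266$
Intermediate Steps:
$p{\left(u \right)} = u^{3}$
$S{\left(Y,h \right)} = h + Y h \left(3 + Y\right)$ ($S{\left(Y,h \right)} = \left(3 + Y\right) Y h + h = Y \left(3 + Y\right) h + h = Y h \left(3 + Y\right) + h = h + Y h \left(3 + Y\right)$)
$S{\left(15,2 \cdot 5 \right)} \left(-355\right) + p{\left(-6 \right)} = 2 \cdot 5 \left(1 + 15 \left(3 + 15\right)\right) \left(-355\right) + \left(-6\right)^{3} = 10 \left(1 + 15 \cdot 18\right) \left(-355\right) - 216 = 10 \left(1 + 270\right) \left(-355\right) - 216 = 10 \cdot 271 \left(-355\right) - 216 = 2710 \left(-355\right) - 216 = -962050 - 216 = -962266$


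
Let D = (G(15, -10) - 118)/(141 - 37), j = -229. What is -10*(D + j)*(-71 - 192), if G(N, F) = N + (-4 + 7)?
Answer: -7862385/13 ≈ -6.0480e+5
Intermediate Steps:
G(N, F) = 3 + N (G(N, F) = N + 3 = 3 + N)
D = -25/26 (D = ((3 + 15) - 118)/(141 - 37) = (18 - 118)/104 = -100*1/104 = -25/26 ≈ -0.96154)
-10*(D + j)*(-71 - 192) = -10*(-25/26 - 229)*(-71 - 192) = -(-29895)*(-263)/13 = -10*1572477/26 = -7862385/13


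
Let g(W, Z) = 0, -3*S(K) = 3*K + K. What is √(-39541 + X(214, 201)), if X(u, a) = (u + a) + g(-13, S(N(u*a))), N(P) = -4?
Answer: I*√39126 ≈ 197.8*I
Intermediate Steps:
S(K) = -4*K/3 (S(K) = -(3*K + K)/3 = -4*K/3)
X(u, a) = a + u (X(u, a) = (u + a) + 0 = (a + u) + 0 = a + u)
√(-39541 + X(214, 201)) = √(-39541 + (201 + 214)) = √(-39541 + 415) = √(-39126) = I*√39126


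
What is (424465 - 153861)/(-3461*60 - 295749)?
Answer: -270604/503409 ≈ -0.53754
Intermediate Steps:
(424465 - 153861)/(-3461*60 - 295749) = 270604/(-207660 - 295749) = 270604/(-503409) = 270604*(-1/503409) = -270604/503409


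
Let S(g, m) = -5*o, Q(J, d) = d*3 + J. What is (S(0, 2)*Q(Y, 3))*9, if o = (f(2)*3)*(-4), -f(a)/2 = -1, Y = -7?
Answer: 2160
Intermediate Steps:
f(a) = 2 (f(a) = -2*(-1) = 2)
Q(J, d) = J + 3*d (Q(J, d) = 3*d + J = J + 3*d)
o = -24 (o = (2*3)*(-4) = 6*(-4) = -24)
S(g, m) = 120 (S(g, m) = -5*(-24) = 120)
(S(0, 2)*Q(Y, 3))*9 = (120*(-7 + 3*3))*9 = (120*(-7 + 9))*9 = (120*2)*9 = 240*9 = 2160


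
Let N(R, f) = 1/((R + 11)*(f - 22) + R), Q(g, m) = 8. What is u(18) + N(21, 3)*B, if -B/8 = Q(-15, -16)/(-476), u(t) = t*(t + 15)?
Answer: 41492666/69853 ≈ 594.00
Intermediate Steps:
u(t) = t*(15 + t)
N(R, f) = 1/(R + (-22 + f)*(11 + R)) (N(R, f) = 1/((11 + R)*(-22 + f) + R) = 1/((-22 + f)*(11 + R) + R) = 1/(R + (-22 + f)*(11 + R)))
B = 16/119 (B = -64/(-476) = -64*(-1)/476 = -8*(-2/119) = 16/119 ≈ 0.13445)
u(18) + N(21, 3)*B = 18*(15 + 18) + (16/119)/(-242 - 21*21 + 11*3 + 21*3) = 18*33 + (16/119)/(-242 - 441 + 33 + 63) = 594 + (16/119)/(-587) = 594 - 1/587*16/119 = 594 - 16/69853 = 41492666/69853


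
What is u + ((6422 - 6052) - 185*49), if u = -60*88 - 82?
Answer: -14057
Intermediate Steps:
u = -5362 (u = -5280 - 82 = -5362)
u + ((6422 - 6052) - 185*49) = -5362 + ((6422 - 6052) - 185*49) = -5362 + (370 - 9065) = -5362 - 8695 = -14057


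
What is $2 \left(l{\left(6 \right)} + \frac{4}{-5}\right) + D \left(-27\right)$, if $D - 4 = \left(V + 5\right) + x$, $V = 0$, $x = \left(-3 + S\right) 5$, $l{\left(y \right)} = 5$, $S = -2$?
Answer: $\frac{2202}{5} \approx 440.4$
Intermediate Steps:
$x = -25$ ($x = \left(-3 - 2\right) 5 = \left(-5\right) 5 = -25$)
$D = -16$ ($D = 4 + \left(\left(0 + 5\right) - 25\right) = 4 + \left(5 - 25\right) = 4 - 20 = -16$)
$2 \left(l{\left(6 \right)} + \frac{4}{-5}\right) + D \left(-27\right) = 2 \left(5 + \frac{4}{-5}\right) - -432 = 2 \left(5 + 4 \left(- \frac{1}{5}\right)\right) + 432 = 2 \left(5 - \frac{4}{5}\right) + 432 = 2 \cdot \frac{21}{5} + 432 = \frac{42}{5} + 432 = \frac{2202}{5}$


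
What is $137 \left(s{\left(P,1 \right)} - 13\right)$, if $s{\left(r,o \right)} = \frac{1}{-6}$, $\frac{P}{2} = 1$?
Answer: $- \frac{10823}{6} \approx -1803.8$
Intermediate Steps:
$P = 2$ ($P = 2 \cdot 1 = 2$)
$s{\left(r,o \right)} = - \frac{1}{6}$
$137 \left(s{\left(P,1 \right)} - 13\right) = 137 \left(- \frac{1}{6} - 13\right) = 137 \left(- \frac{79}{6}\right) = - \frac{10823}{6}$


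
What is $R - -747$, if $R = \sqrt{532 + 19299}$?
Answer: $747 + \sqrt{19831} \approx 887.82$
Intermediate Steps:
$R = \sqrt{19831} \approx 140.82$
$R - -747 = \sqrt{19831} - -747 = \sqrt{19831} + 747 = 747 + \sqrt{19831}$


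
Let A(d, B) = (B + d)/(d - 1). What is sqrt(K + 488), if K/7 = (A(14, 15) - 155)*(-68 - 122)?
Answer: 2*sqrt(8605103)/13 ≈ 451.30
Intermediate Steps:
A(d, B) = (B + d)/(-1 + d)
K = 2641380/13 (K = 7*(((15 + 14)/(-1 + 14) - 155)*(-68 - 122)) = 7*((29/13 - 155)*(-190)) = 7*(-1986/13*(-190)) = 7*(377340/13) = 2641380/13 ≈ 2.0318e+5)
sqrt(K + 488) = sqrt(2641380/13 + 488) = sqrt(2647724/13) = 2*sqrt(8605103)/13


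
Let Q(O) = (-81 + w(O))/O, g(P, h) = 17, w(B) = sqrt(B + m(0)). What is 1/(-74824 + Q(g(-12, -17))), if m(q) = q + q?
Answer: -21625513/1618210423904 - 17*sqrt(17)/1618210423904 ≈ -1.3364e-5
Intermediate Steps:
m(q) = 2*q
w(B) = sqrt(B) (w(B) = sqrt(B + 2*0) = sqrt(B + 0) = sqrt(B))
Q(O) = (-81 + sqrt(O))/O
1/(-74824 + Q(g(-12, -17))) = 1/(-74824 + (-81 + sqrt(17))/17) = 1/(-74824 + (-81/17 + sqrt(17)/17)) = 1/(-1272089/17 + sqrt(17)/17)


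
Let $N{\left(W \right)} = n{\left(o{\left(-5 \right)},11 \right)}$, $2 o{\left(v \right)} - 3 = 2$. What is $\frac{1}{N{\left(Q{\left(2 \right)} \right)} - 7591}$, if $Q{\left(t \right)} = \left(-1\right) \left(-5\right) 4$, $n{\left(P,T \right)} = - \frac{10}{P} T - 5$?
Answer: $- \frac{1}{7640} \approx -0.00013089$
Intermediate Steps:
$o{\left(v \right)} = \frac{5}{2}$ ($o{\left(v \right)} = \frac{3}{2} + \frac{1}{2} \cdot 2 = \frac{3}{2} + 1 = \frac{5}{2}$)
$n{\left(P,T \right)} = -5 - \frac{10 T}{P}$ ($n{\left(P,T \right)} = - \frac{10 T}{P} - 5 = -5 - \frac{10 T}{P}$)
$Q{\left(t \right)} = 20$ ($Q{\left(t \right)} = 5 \cdot 4 = 20$)
$N{\left(W \right)} = -49$ ($N{\left(W \right)} = -5 - \frac{110}{\frac{5}{2}} = -5 - 110 \cdot \frac{2}{5} = -5 - 44 = -49$)
$\frac{1}{N{\left(Q{\left(2 \right)} \right)} - 7591} = \frac{1}{-49 - 7591} = \frac{1}{-7640} = - \frac{1}{7640}$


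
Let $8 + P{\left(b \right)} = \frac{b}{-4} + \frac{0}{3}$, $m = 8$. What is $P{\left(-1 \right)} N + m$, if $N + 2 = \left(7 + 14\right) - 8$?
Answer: $- \frac{309}{4} \approx -77.25$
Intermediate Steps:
$N = 11$ ($N = -2 + \left(\left(7 + 14\right) - 8\right) = -2 + \left(21 - 8\right) = -2 + 13 = 11$)
$P{\left(b \right)} = -8 - \frac{b}{4}$ ($P{\left(b \right)} = -8 + \left(\frac{b}{-4} + \frac{0}{3}\right) = -8 + \left(b \left(- \frac{1}{4}\right) + 0 \cdot \frac{1}{3}\right) = -8 + \left(- \frac{b}{4} + 0\right) = -8 - \frac{b}{4}$)
$P{\left(-1 \right)} N + m = \left(-8 - - \frac{1}{4}\right) 11 + 8 = \left(-8 + \frac{1}{4}\right) 11 + 8 = \left(- \frac{31}{4}\right) 11 + 8 = - \frac{341}{4} + 8 = - \frac{309}{4}$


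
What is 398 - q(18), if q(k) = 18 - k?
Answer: 398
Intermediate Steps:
398 - q(18) = 398 - (18 - 1*18) = 398 - (18 - 18) = 398 - 1*0 = 398 + 0 = 398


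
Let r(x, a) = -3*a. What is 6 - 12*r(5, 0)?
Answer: 6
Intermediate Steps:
6 - 12*r(5, 0) = 6 - (-36)*0 = 6 - 12*0 = 6 + 0 = 6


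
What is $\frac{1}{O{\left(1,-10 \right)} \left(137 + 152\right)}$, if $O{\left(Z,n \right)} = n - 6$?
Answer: $- \frac{1}{4624} \approx -0.00021626$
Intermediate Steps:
$O{\left(Z,n \right)} = -6 + n$
$\frac{1}{O{\left(1,-10 \right)} \left(137 + 152\right)} = \frac{1}{\left(-6 - 10\right) \left(137 + 152\right)} = \frac{1}{\left(-16\right) 289} = \frac{1}{-4624} = - \frac{1}{4624}$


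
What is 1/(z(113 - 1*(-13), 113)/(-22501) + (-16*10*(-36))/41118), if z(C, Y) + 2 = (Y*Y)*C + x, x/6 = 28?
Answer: -154199353/11005287220 ≈ -0.014011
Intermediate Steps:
x = 168 (x = 6*28 = 168)
z(C, Y) = 166 + C*Y² (z(C, Y) = -2 + ((Y*Y)*C + 168) = -2 + (Y²*C + 168) = -2 + (C*Y² + 168) = -2 + (168 + C*Y²) = 166 + C*Y²)
1/(z(113 - 1*(-13), 113)/(-22501) + (-16*10*(-36))/41118) = 1/((166 + (113 - 1*(-13))*113²)/(-22501) + (-16*10*(-36))/41118) = 1/((166 + (113 + 13)*12769)*(-1/22501) - 160*(-36)*(1/41118)) = 1/((166 + 126*12769)*(-1/22501) + 5760*(1/41118)) = 1/((166 + 1608894)*(-1/22501) + 960/6853) = 1/(1609060*(-1/22501) + 960/6853) = 1/(-1609060/22501 + 960/6853) = 1/(-11005287220/154199353) = -154199353/11005287220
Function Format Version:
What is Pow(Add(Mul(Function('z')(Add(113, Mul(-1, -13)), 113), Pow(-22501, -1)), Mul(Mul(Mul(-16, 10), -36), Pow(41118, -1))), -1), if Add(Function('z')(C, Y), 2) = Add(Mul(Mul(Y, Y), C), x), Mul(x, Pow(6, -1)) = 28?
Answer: Rational(-154199353, 11005287220) ≈ -0.014011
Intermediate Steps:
x = 168 (x = Mul(6, 28) = 168)
Function('z')(C, Y) = Add(166, Mul(C, Pow(Y, 2))) (Function('z')(C, Y) = Add(-2, Add(Mul(Mul(Y, Y), C), 168)) = Add(-2, Add(Mul(Pow(Y, 2), C), 168)) = Add(-2, Add(Mul(C, Pow(Y, 2)), 168)) = Add(-2, Add(168, Mul(C, Pow(Y, 2)))) = Add(166, Mul(C, Pow(Y, 2))))
Pow(Add(Mul(Function('z')(Add(113, Mul(-1, -13)), 113), Pow(-22501, -1)), Mul(Mul(Mul(-16, 10), -36), Pow(41118, -1))), -1) = Pow(Add(Mul(Add(166, Mul(Add(113, Mul(-1, -13)), Pow(113, 2))), Pow(-22501, -1)), Mul(Mul(Mul(-16, 10), -36), Pow(41118, -1))), -1) = Pow(Add(Mul(Add(166, Mul(Add(113, 13), 12769)), Rational(-1, 22501)), Mul(Mul(-160, -36), Rational(1, 41118))), -1) = Pow(Add(Mul(Add(166, Mul(126, 12769)), Rational(-1, 22501)), Mul(5760, Rational(1, 41118))), -1) = Pow(Add(Mul(Add(166, 1608894), Rational(-1, 22501)), Rational(960, 6853)), -1) = Pow(Add(Mul(1609060, Rational(-1, 22501)), Rational(960, 6853)), -1) = Pow(Add(Rational(-1609060, 22501), Rational(960, 6853)), -1) = Pow(Rational(-11005287220, 154199353), -1) = Rational(-154199353, 11005287220)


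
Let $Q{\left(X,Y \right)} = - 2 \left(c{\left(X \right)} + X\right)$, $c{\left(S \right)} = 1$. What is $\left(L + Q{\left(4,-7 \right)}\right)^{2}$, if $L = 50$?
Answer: $1600$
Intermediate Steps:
$Q{\left(X,Y \right)} = -2 - 2 X$ ($Q{\left(X,Y \right)} = - 2 \left(1 + X\right) = -2 - 2 X$)
$\left(L + Q{\left(4,-7 \right)}\right)^{2} = \left(50 - 10\right)^{2} = 40^{2} = 1600$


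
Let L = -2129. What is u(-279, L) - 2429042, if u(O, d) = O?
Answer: -2429321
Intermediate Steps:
u(-279, L) - 2429042 = -279 - 2429042 = -2429321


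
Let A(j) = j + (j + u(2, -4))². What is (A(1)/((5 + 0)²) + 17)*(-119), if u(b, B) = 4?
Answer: -53669/25 ≈ -2146.8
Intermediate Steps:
A(j) = j + (4 + j)² (A(j) = j + (j + 4)² = j + (4 + j)²)
(A(1)/((5 + 0)²) + 17)*(-119) = ((1 + (4 + 1)²)/((5 + 0)²) + 17)*(-119) = ((1 + 5²)/(5²) + 17)*(-119) = ((1 + 25)/25 + 17)*(-119) = (26*(1/25) + 17)*(-119) = (26/25 + 17)*(-119) = (451/25)*(-119) = -53669/25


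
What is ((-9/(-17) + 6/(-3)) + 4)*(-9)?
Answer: -387/17 ≈ -22.765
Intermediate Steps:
((-9/(-17) + 6/(-3)) + 4)*(-9) = ((-9*(-1/17) + 6*(-⅓)) + 4)*(-9) = ((9/17 - 2) + 4)*(-9) = (-25/17 + 4)*(-9) = (43/17)*(-9) = -387/17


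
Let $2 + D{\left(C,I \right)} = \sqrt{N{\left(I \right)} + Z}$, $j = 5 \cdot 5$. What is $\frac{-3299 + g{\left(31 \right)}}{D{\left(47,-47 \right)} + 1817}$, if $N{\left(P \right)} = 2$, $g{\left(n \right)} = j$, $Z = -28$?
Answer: $- \frac{5942310}{3294251} + \frac{3274 i \sqrt{26}}{3294251} \approx -1.8038 + 0.0050677 i$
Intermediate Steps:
$j = 25$
$g{\left(n \right)} = 25$
$D{\left(C,I \right)} = -2 + i \sqrt{26}$ ($D{\left(C,I \right)} = -2 + \sqrt{2 - 28} = -2 + \sqrt{-26} = -2 + i \sqrt{26}$)
$\frac{-3299 + g{\left(31 \right)}}{D{\left(47,-47 \right)} + 1817} = \frac{-3299 + 25}{\left(-2 + i \sqrt{26}\right) + 1817} = - \frac{3274}{1815 + i \sqrt{26}}$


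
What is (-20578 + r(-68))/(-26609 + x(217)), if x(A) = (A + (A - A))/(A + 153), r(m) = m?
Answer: 7639020/9845113 ≈ 0.77592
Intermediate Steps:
x(A) = A/(153 + A) (x(A) = (A + 0)/(153 + A) = A/(153 + A))
(-20578 + r(-68))/(-26609 + x(217)) = (-20578 - 68)/(-26609 + 217/(153 + 217)) = -20646/(-26609 + 217/370) = -20646/(-9845113/370) = -20646*(-370/9845113) = 7639020/9845113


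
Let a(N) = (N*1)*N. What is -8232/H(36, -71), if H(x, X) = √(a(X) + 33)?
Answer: -4116*√5074/2537 ≈ -115.57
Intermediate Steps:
a(N) = N² (a(N) = N*N = N²)
H(x, X) = √(33 + X²) (H(x, X) = √(X² + 33) = √(33 + X²))
-8232/H(36, -71) = -8232/√(33 + (-71)²) = -8232/√(33 + 5041) = -8232*√5074/5074 = -4116*√5074/2537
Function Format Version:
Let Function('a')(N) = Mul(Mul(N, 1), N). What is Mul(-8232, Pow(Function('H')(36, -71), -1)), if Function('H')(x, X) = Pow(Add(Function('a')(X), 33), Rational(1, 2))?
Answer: Mul(Rational(-4116, 2537), Pow(5074, Rational(1, 2))) ≈ -115.57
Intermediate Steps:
Function('a')(N) = Pow(N, 2) (Function('a')(N) = Mul(N, N) = Pow(N, 2))
Function('H')(x, X) = Pow(Add(33, Pow(X, 2)), Rational(1, 2)) (Function('H')(x, X) = Pow(Add(Pow(X, 2), 33), Rational(1, 2)) = Pow(Add(33, Pow(X, 2)), Rational(1, 2)))
Mul(-8232, Pow(Function('H')(36, -71), -1)) = Mul(-8232, Pow(Pow(Add(33, Pow(-71, 2)), Rational(1, 2)), -1)) = Mul(-8232, Pow(Pow(Add(33, 5041), Rational(1, 2)), -1)) = Mul(-8232, Pow(Pow(5074, Rational(1, 2)), -1)) = Mul(-8232, Mul(Rational(1, 5074), Pow(5074, Rational(1, 2)))) = Mul(Rational(-4116, 2537), Pow(5074, Rational(1, 2)))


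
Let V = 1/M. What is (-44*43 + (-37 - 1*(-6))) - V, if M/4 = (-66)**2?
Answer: -33506353/17424 ≈ -1923.0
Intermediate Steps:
M = 17424 (M = 4*(-66)**2 = 4*4356 = 17424)
V = 1/17424 ≈ 5.7392e-5
(-44*43 + (-37 - 1*(-6))) - V = (-44*43 + (-37 - 1*(-6))) - 1*1/17424 = (-1892 + (-37 + 6)) - 1/17424 = (-1892 - 31) - 1/17424 = -1923 - 1/17424 = -33506353/17424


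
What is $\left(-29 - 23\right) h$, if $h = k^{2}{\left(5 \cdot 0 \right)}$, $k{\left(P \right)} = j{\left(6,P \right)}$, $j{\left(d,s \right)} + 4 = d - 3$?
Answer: $-52$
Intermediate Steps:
$j{\left(d,s \right)} = -7 + d$ ($j{\left(d,s \right)} = -4 + \left(d - 3\right) = -4 + \left(-3 + d\right) = -7 + d$)
$k{\left(P \right)} = -1$ ($k{\left(P \right)} = -7 + 6 = -1$)
$h = 1$ ($h = \left(-1\right)^{2} = 1$)
$\left(-29 - 23\right) h = \left(-29 - 23\right) 1 = \left(-52\right) 1 = -52$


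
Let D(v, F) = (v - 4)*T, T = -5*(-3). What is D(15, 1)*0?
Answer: 0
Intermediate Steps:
T = 15
D(v, F) = -60 + 15*v (D(v, F) = (v - 4)*15 = (-4 + v)*15 = -60 + 15*v)
D(15, 1)*0 = (-60 + 15*15)*0 = (-60 + 225)*0 = 165*0 = 0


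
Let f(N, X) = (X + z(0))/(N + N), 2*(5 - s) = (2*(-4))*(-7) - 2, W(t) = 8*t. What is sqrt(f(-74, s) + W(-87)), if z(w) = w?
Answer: I*sqrt(3810482)/74 ≈ 26.379*I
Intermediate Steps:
s = -22 (s = 5 - ((2*(-4))*(-7) - 2)/2 = 5 - (-8*(-7) - 2)/2 = 5 - (56 - 2)/2 = 5 - 1/2*54 = 5 - 27 = -22)
f(N, X) = X/(2*N) (f(N, X) = (X + 0)/(N + N) = X/((2*N)) = X*(1/(2*N)) = X/(2*N))
sqrt(f(-74, s) + W(-87)) = sqrt((1/2)*(-22)/(-74) + 8*(-87)) = sqrt((1/2)*(-22)*(-1/74) - 696) = sqrt(11/74 - 696) = sqrt(-51493/74) = I*sqrt(3810482)/74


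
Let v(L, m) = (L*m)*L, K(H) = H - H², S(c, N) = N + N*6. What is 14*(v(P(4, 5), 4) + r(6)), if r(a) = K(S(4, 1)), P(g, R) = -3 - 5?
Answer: 2996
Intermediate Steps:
P(g, R) = -8
S(c, N) = 7*N (S(c, N) = N + 6*N = 7*N)
v(L, m) = m*L²
r(a) = -42 (r(a) = (7*1)*(1 - 7) = 7*(1 - 1*7) = 7*(1 - 7) = 7*(-6) = -42)
14*(v(P(4, 5), 4) + r(6)) = 14*(4*(-8)² - 42) = 14*(4*64 - 42) = 14*(256 - 42) = 14*214 = 2996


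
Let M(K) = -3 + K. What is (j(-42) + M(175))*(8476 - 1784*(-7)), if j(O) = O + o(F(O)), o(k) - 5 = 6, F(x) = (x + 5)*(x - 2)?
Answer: 2955924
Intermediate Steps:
F(x) = (-2 + x)*(5 + x) (F(x) = (5 + x)*(-2 + x) = (-2 + x)*(5 + x))
o(k) = 11 (o(k) = 5 + 6 = 11)
j(O) = 11 + O (j(O) = O + 11 = 11 + O)
(j(-42) + M(175))*(8476 - 1784*(-7)) = ((11 - 42) + (-3 + 175))*(8476 - 1784*(-7)) = (-31 + 172)*(8476 + 12488) = 141*20964 = 2955924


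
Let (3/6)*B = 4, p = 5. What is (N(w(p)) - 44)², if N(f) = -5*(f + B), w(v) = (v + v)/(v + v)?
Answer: 7921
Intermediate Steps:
B = 8 (B = 2*4 = 8)
w(v) = 1 (w(v) = (2*v)/((2*v)) = (2*v)*(1/(2*v)) = 1)
N(f) = -40 - 5*f (N(f) = -5*(f + 8) = -5*(8 + f) = -40 - 5*f)
(N(w(p)) - 44)² = ((-40 - 5*1) - 44)² = ((-40 - 5) - 44)² = (-45 - 44)² = (-89)² = 7921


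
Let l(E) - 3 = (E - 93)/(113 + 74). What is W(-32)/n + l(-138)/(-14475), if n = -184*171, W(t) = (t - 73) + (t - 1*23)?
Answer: 320234/64520865 ≈ 0.0049633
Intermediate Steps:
W(t) = -96 + 2*t (W(t) = (-73 + t) + (t - 23) = (-73 + t) + (-23 + t) = -96 + 2*t)
l(E) = 468/187 + E/187 (l(E) = 3 + (E - 93)/(113 + 74) = 3 + (-93 + E)/187 = 3 + (-93 + E)*(1/187) = 3 + (-93/187 + E/187) = 468/187 + E/187)
n = -31464
W(-32)/n + l(-138)/(-14475) = (-96 + 2*(-32))/(-31464) + (468/187 + (1/187)*(-138))/(-14475) = (-96 - 64)*(-1/31464) + (468/187 - 138/187)*(-1/14475) = -160*(-1/31464) + (30/17)*(-1/14475) = 20/3933 - 2/16405 = 320234/64520865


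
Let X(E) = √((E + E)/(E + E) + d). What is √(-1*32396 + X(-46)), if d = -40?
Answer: √(-32396 + I*√39) ≈ 0.017 + 179.99*I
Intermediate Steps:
X(E) = I*√39 (X(E) = √((E + E)/(E + E) - 40) = √((2*E)/((2*E)) - 40) = √((2*E)*(1/(2*E)) - 40) = √(1 - 40) = √(-39) = I*√39)
√(-1*32396 + X(-46)) = √(-1*32396 + I*√39) = √(-32396 + I*√39)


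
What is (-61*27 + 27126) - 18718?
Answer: 6761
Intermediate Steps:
(-61*27 + 27126) - 18718 = (-1647 + 27126) - 18718 = 25479 - 18718 = 6761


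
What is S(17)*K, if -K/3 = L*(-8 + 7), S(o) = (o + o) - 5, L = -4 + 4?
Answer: 0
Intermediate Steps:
L = 0
S(o) = -5 + 2*o (S(o) = 2*o - 5 = -5 + 2*o)
K = 0 (K = -0*(-8 + 7) = -0*(-1) = -3*0 = 0)
S(17)*K = (-5 + 2*17)*0 = (-5 + 34)*0 = 29*0 = 0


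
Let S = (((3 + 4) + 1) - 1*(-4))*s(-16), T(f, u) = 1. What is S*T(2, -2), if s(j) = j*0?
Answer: 0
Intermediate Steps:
s(j) = 0
S = 0 (S = (((3 + 4) + 1) - 1*(-4))*0 = ((7 + 1) + 4)*0 = (8 + 4)*0 = 12*0 = 0)
S*T(2, -2) = 0*1 = 0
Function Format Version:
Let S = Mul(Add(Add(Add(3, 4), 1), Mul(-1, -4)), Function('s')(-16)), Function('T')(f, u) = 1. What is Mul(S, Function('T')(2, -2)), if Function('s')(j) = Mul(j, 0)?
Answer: 0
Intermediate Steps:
Function('s')(j) = 0
S = 0 (S = Mul(Add(Add(Add(3, 4), 1), Mul(-1, -4)), 0) = Mul(Add(Add(7, 1), 4), 0) = Mul(Add(8, 4), 0) = Mul(12, 0) = 0)
Mul(S, Function('T')(2, -2)) = Mul(0, 1) = 0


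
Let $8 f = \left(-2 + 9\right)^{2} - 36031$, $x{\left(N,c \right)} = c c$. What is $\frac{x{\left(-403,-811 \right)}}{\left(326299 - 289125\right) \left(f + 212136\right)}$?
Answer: $\frac{1315442}{15437488611} \approx 8.5211 \cdot 10^{-5}$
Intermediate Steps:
$x{\left(N,c \right)} = c^{2}$
$f = - \frac{17991}{4}$ ($f = \frac{\left(-2 + 9\right)^{2} - 36031}{8} = \frac{7^{2} - 36031}{8} = \frac{49 - 36031}{8} = \frac{1}{8} \left(-35982\right) = - \frac{17991}{4} \approx -4497.8$)
$\frac{x{\left(-403,-811 \right)}}{\left(326299 - 289125\right) \left(f + 212136\right)} = \frac{\left(-811\right)^{2}}{\left(326299 - 289125\right) \left(- \frac{17991}{4} + 212136\right)} = \frac{657721}{37174 \cdot \frac{830553}{4}} = \frac{657721}{\frac{15437488611}{2}} = 657721 \cdot \frac{2}{15437488611} = \frac{1315442}{15437488611}$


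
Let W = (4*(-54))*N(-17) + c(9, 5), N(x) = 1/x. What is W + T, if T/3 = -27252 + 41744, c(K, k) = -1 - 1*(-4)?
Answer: 739359/17 ≈ 43492.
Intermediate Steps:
c(K, k) = 3 (c(K, k) = -1 + 4 = 3)
T = 43476 (T = 3*(-27252 + 41744) = 3*14492 = 43476)
W = 267/17 (W = (4*(-54))/(-17) + 3 = -216*(-1/17) + 3 = 216/17 + 3 = 267/17 ≈ 15.706)
W + T = 267/17 + 43476 = 739359/17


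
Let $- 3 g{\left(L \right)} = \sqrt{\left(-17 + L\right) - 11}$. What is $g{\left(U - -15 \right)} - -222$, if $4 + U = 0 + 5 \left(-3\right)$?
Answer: $222 - \frac{4 i \sqrt{2}}{3} \approx 222.0 - 1.8856 i$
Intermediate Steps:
$U = -19$ ($U = -4 + \left(0 + 5 \left(-3\right)\right) = -4 + \left(0 - 15\right) = -4 - 15 = -19$)
$g{\left(L \right)} = - \frac{\sqrt{-28 + L}}{3}$ ($g{\left(L \right)} = - \frac{\sqrt{\left(-17 + L\right) - 11}}{3} = - \frac{\sqrt{-28 + L}}{3}$)
$g{\left(U - -15 \right)} - -222 = - \frac{\sqrt{-28 - 4}}{3} - -222 = - \frac{\sqrt{-28 + \left(-19 + 15\right)}}{3} + 222 = - \frac{\sqrt{-28 - 4}}{3} + 222 = - \frac{\sqrt{-32}}{3} + 222 = - \frac{4 i \sqrt{2}}{3} + 222 = 222 - \frac{4 i \sqrt{2}}{3}$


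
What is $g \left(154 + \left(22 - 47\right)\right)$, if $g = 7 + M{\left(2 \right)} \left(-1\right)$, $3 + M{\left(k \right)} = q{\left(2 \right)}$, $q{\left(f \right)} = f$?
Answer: $1032$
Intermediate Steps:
$M{\left(k \right)} = -1$ ($M{\left(k \right)} = -3 + 2 = -1$)
$g = 8$ ($g = 7 - -1 = 7 + 1 = 8$)
$g \left(154 + \left(22 - 47\right)\right) = 8 \left(154 + \left(22 - 47\right)\right) = 8 \left(154 - 25\right) = 8 \cdot 129 = 1032$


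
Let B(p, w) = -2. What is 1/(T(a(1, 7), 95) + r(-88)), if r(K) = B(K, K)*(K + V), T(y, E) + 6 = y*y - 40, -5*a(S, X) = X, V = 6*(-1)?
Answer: 25/3599 ≈ 0.0069464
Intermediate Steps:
V = -6
a(S, X) = -X/5
T(y, E) = -46 + y² (T(y, E) = -6 + (y*y - 40) = -6 + (y² - 40) = -6 + (-40 + y²) = -46 + y²)
r(K) = 12 - 2*K (r(K) = -2*(K - 6) = -2*(-6 + K) = 12 - 2*K)
1/(T(a(1, 7), 95) + r(-88)) = 1/((-46 + (-⅕*7)²) + (12 - 2*(-88))) = 1/((-46 + (-7/5)²) + (12 + 176)) = 1/((-46 + 49/25) + 188) = 1/(-1101/25 + 188) = 1/(3599/25) = 25/3599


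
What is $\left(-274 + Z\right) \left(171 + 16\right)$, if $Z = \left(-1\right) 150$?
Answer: $-79288$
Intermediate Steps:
$Z = -150$
$\left(-274 + Z\right) \left(171 + 16\right) = \left(-274 - 150\right) \left(171 + 16\right) = \left(-424\right) 187 = -79288$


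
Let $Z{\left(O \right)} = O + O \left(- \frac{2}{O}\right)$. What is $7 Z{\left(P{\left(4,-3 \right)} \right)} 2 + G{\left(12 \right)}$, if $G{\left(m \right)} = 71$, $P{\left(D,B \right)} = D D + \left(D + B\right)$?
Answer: $281$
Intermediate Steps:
$P{\left(D,B \right)} = B + D + D^{2}$ ($P{\left(D,B \right)} = D^{2} + \left(B + D\right) = B + D + D^{2}$)
$Z{\left(O \right)} = -2 + O$ ($Z{\left(O \right)} = O - 2 = -2 + O$)
$7 Z{\left(P{\left(4,-3 \right)} \right)} 2 + G{\left(12 \right)} = 7 \left(-2 + \left(-3 + 4 + 4^{2}\right)\right) 2 + 71 = 7 \left(-2 + \left(-3 + 4 + 16\right)\right) 2 + 71 = 7 \left(-2 + 17\right) 2 + 71 = 7 \cdot 15 \cdot 2 + 71 = 105 \cdot 2 + 71 = 210 + 71 = 281$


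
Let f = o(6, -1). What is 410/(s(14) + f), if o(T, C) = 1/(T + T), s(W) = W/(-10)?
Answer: -24600/79 ≈ -311.39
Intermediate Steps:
s(W) = -W/10 (s(W) = W*(-⅒) = -W/10)
o(T, C) = 1/(2*T)
f = 1/12 (f = (½)/6 = (½)*(⅙) = 1/12 ≈ 0.083333)
410/(s(14) + f) = 410/(-⅒*14 + 1/12) = 410/(-7/5 + 1/12) = 410/(-79/60) = 410*(-60/79) = -24600/79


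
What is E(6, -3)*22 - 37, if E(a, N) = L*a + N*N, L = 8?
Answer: 1217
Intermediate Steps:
E(a, N) = N**2 + 8*a (E(a, N) = 8*a + N*N = 8*a + N**2 = N**2 + 8*a)
E(6, -3)*22 - 37 = ((-3)**2 + 8*6)*22 - 37 = (9 + 48)*22 - 37 = 57*22 - 37 = 1254 - 37 = 1217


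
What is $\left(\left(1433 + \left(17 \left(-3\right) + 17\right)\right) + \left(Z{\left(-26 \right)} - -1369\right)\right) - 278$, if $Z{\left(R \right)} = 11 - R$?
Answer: $2527$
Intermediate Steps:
$\left(\left(1433 + \left(17 \left(-3\right) + 17\right)\right) + \left(Z{\left(-26 \right)} - -1369\right)\right) - 278 = \left(\left(1433 + \left(17 \left(-3\right) + 17\right)\right) + \left(\left(11 - -26\right) - -1369\right)\right) - 278 = \left(\left(1433 + \left(-51 + 17\right)\right) + \left(\left(11 + 26\right) + 1369\right)\right) - 278 = \left(\left(1433 - 34\right) + \left(37 + 1369\right)\right) - 278 = \left(1399 + 1406\right) - 278 = 2805 - 278 = 2527$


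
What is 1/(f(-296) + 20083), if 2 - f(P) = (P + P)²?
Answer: -1/330379 ≈ -3.0268e-6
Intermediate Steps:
f(P) = 2 - 4*P² (f(P) = 2 - (P + P)² = 2 - (2*P)² = 2 - 4*P²)
1/(f(-296) + 20083) = 1/((2 - 4*(-296)²) + 20083) = 1/((2 - 4*87616) + 20083) = 1/((2 - 350464) + 20083) = 1/(-350462 + 20083) = 1/(-330379) = -1/330379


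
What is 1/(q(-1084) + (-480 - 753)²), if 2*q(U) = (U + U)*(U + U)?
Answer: 1/3870401 ≈ 2.5837e-7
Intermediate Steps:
q(U) = 2*U² (q(U) = ((U + U)*(U + U))/2 = ((2*U)*(2*U))/2 = (4*U²)/2 = 2*U²)
1/(q(-1084) + (-480 - 753)²) = 1/(2*(-1084)² + (-480 - 753)²) = 1/(2*1175056 + (-1233)²) = 1/(2350112 + 1520289) = 1/3870401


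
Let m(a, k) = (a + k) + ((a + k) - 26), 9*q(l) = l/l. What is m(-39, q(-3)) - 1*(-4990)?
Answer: 43976/9 ≈ 4886.2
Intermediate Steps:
q(l) = ⅑ (q(l) = (l/l)/9 = (⅑)*1 = ⅑)
m(a, k) = -26 + 2*a + 2*k (m(a, k) = (a + k) + (-26 + a + k) = -26 + 2*a + 2*k)
m(-39, q(-3)) - 1*(-4990) = (-26 + 2*(-39) + 2*(⅑)) - 1*(-4990) = (-26 - 78 + 2/9) + 4990 = -934/9 + 4990 = 43976/9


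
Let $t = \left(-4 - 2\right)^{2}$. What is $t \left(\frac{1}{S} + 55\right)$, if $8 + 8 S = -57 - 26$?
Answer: $\frac{179892}{91} \approx 1976.8$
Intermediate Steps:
$t = 36$ ($t = \left(-6\right)^{2} = 36$)
$S = - \frac{91}{8}$ ($S = -1 + \frac{-57 - 26}{8} = -1 + \frac{1}{8} \left(-83\right) = -1 - \frac{83}{8} = - \frac{91}{8} \approx -11.375$)
$t \left(\frac{1}{S} + 55\right) = 36 \left(\frac{1}{- \frac{91}{8}} + 55\right) = 36 \left(- \frac{8}{91} + 55\right) = 36 \cdot \frac{4997}{91} = \frac{179892}{91}$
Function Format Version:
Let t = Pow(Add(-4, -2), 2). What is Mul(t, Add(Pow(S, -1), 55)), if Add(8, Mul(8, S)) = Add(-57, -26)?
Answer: Rational(179892, 91) ≈ 1976.8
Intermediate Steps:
t = 36 (t = Pow(-6, 2) = 36)
S = Rational(-91, 8) (S = Add(-1, Mul(Rational(1, 8), Add(-57, -26))) = Add(-1, Mul(Rational(1, 8), -83)) = Add(-1, Rational(-83, 8)) = Rational(-91, 8) ≈ -11.375)
Mul(t, Add(Pow(S, -1), 55)) = Mul(36, Add(Pow(Rational(-91, 8), -1), 55)) = Mul(36, Add(Rational(-8, 91), 55)) = Mul(36, Rational(4997, 91)) = Rational(179892, 91)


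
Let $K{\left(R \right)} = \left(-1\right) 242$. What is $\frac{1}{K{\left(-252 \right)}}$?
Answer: $- \frac{1}{242} \approx -0.0041322$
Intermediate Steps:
$K{\left(R \right)} = -242$
$\frac{1}{K{\left(-252 \right)}} = \frac{1}{-242} = - \frac{1}{242}$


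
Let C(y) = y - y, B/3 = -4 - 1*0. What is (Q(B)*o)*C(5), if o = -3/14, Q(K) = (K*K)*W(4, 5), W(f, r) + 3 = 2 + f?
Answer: 0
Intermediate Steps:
B = -12 (B = 3*(-4 - 1*0) = 3*(-4 + 0) = 3*(-4) = -12)
W(f, r) = -1 + f (W(f, r) = -3 + (2 + f) = -1 + f)
C(y) = 0
Q(K) = 3*K² (Q(K) = (K*K)*(-1 + 4) = K²*3 = 3*K²)
o = -3/14 (o = -3*1/14 = -3/14 ≈ -0.21429)
(Q(B)*o)*C(5) = ((3*(-12)²)*(-3/14))*0 = ((3*144)*(-3/14))*0 = (432*(-3/14))*0 = -648/7*0 = 0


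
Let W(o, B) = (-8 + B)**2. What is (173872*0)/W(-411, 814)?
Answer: 0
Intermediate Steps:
(173872*0)/W(-411, 814) = (173872*0)/((-8 + 814)**2) = 0/(806**2) = 0/649636 = 0*(1/649636) = 0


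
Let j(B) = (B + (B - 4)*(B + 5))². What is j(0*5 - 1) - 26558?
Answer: -26117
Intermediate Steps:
j(B) = (B + (-4 + B)*(5 + B))²
j(0*5 - 1) - 26558 = (-20 + (0*5 - 1)² + 2*(0*5 - 1))² - 26558 = (-20 + (0 - 1)² + 2*(0 - 1))² - 26558 = (-20 + (-1)² + 2*(-1))² - 26558 = (-20 + 1 - 2)² - 26558 = (-21)² - 26558 = 441 - 26558 = -26117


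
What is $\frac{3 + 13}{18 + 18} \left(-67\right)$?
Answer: $- \frac{268}{9} \approx -29.778$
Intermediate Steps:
$\frac{3 + 13}{18 + 18} \left(-67\right) = \frac{16}{36} \left(-67\right) = 16 \cdot \frac{1}{36} \left(-67\right) = \frac{4}{9} \left(-67\right) = - \frac{268}{9}$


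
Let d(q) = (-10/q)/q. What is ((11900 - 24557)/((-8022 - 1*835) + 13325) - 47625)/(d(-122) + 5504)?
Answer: -791833105197/91506344542 ≈ -8.6533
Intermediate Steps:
d(q) = -10/q**2
((11900 - 24557)/((-8022 - 1*835) + 13325) - 47625)/(d(-122) + 5504) = ((11900 - 24557)/((-8022 - 1*835) + 13325) - 47625)/(-10/(-122)**2 + 5504) = (-12657/((-8022 - 835) + 13325) - 47625)/(-10*1/14884 + 5504) = (-12657/(-8857 + 13325) - 47625)/(-5/7442 + 5504) = (-12657/4468 - 47625)/(40960763/7442) = (-12657*1/4468 - 47625)*(7442/40960763) = (-12657/4468 - 47625)*(7442/40960763) = -212801157/4468*7442/40960763 = -791833105197/91506344542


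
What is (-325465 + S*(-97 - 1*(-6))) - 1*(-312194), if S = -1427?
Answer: 116586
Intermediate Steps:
(-325465 + S*(-97 - 1*(-6))) - 1*(-312194) = (-325465 - 1427*(-97 - 1*(-6))) - 1*(-312194) = (-325465 - 1427*(-97 + 6)) + 312194 = (-325465 - 1427*(-91)) + 312194 = (-325465 + 129857) + 312194 = -195608 + 312194 = 116586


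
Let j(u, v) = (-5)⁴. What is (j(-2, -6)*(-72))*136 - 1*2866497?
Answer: -8986497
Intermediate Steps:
j(u, v) = 625
(j(-2, -6)*(-72))*136 - 1*2866497 = (625*(-72))*136 - 1*2866497 = -45000*136 - 2866497 = -6120000 - 2866497 = -8986497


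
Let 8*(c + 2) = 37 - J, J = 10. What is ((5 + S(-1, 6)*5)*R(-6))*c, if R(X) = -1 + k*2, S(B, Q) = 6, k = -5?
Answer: -4235/8 ≈ -529.38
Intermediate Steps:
c = 11/8 (c = -2 + (37 - 1*10)/8 = -2 + (37 - 10)/8 = -2 + (⅛)*27 = -2 + 27/8 = 11/8 ≈ 1.3750)
R(X) = -11 (R(X) = -1 - 5*2 = -1 - 10 = -11)
((5 + S(-1, 6)*5)*R(-6))*c = ((5 + 6*5)*(-11))*(11/8) = ((5 + 30)*(-11))*(11/8) = (35*(-11))*(11/8) = -385*11/8 = -4235/8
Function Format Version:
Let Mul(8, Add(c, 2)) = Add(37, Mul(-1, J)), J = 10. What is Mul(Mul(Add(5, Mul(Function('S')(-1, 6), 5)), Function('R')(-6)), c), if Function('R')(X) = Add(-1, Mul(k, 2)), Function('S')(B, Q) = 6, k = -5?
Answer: Rational(-4235, 8) ≈ -529.38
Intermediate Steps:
c = Rational(11, 8) (c = Add(-2, Mul(Rational(1, 8), Add(37, Mul(-1, 10)))) = Add(-2, Mul(Rational(1, 8), Add(37, -10))) = Add(-2, Mul(Rational(1, 8), 27)) = Add(-2, Rational(27, 8)) = Rational(11, 8) ≈ 1.3750)
Function('R')(X) = -11 (Function('R')(X) = Add(-1, Mul(-5, 2)) = Add(-1, -10) = -11)
Mul(Mul(Add(5, Mul(Function('S')(-1, 6), 5)), Function('R')(-6)), c) = Mul(Mul(Add(5, Mul(6, 5)), -11), Rational(11, 8)) = Mul(Mul(Add(5, 30), -11), Rational(11, 8)) = Mul(Mul(35, -11), Rational(11, 8)) = Mul(-385, Rational(11, 8)) = Rational(-4235, 8)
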